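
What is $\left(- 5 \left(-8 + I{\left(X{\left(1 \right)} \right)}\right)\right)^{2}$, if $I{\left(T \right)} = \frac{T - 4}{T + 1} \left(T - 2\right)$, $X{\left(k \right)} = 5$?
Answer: $\frac{5625}{4} \approx 1406.3$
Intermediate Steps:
$I{\left(T \right)} = \frac{\left(-4 + T\right) \left(-2 + T\right)}{1 + T}$ ($I{\left(T \right)} = \frac{-4 + T}{1 + T} \left(-2 + T\right) = \frac{\left(-4 + T\right) \left(-2 + T\right)}{1 + T}$)
$\left(- 5 \left(-8 + I{\left(X{\left(1 \right)} \right)}\right)\right)^{2} = \left(- 5 \left(-8 + \frac{8 + 5^{2} - 30}{1 + 5}\right)\right)^{2} = \left(- 5 \left(-8 + \frac{8 + 25 - 30}{6}\right)\right)^{2} = \left(- 5 \left(-8 + \frac{1}{6} \cdot 3\right)\right)^{2} = \left(- 5 \left(-8 + \frac{1}{2}\right)\right)^{2} = \left(\left(-5\right) \left(- \frac{15}{2}\right)\right)^{2} = \left(\frac{75}{2}\right)^{2} = \frac{5625}{4}$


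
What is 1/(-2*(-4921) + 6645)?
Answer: 1/16487 ≈ 6.0654e-5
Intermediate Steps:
1/(-2*(-4921) + 6645) = 1/(9842 + 6645) = 1/16487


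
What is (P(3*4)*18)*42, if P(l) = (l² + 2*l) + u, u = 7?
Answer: 132300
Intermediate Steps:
P(l) = 7 + l² + 2*l (P(l) = (l² + 2*l) + 7 = 7 + l² + 2*l)
(P(3*4)*18)*42 = ((7 + (3*4)² + 2*(3*4))*18)*42 = ((7 + 12² + 2*12)*18)*42 = ((7 + 144 + 24)*18)*42 = (175*18)*42 = 3150*42 = 132300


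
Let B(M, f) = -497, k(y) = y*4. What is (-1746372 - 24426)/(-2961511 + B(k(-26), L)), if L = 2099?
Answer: 295133/493668 ≈ 0.59784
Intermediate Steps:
k(y) = 4*y
(-1746372 - 24426)/(-2961511 + B(k(-26), L)) = (-1746372 - 24426)/(-2961511 - 497) = -1770798/(-2962008) = -1770798*(-1/2962008) = 295133/493668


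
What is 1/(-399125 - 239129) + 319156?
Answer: 203702593623/638254 ≈ 3.1916e+5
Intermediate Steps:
1/(-399125 - 239129) + 319156 = 1/(-638254) + 319156 = -1/638254 + 319156 = 203702593623/638254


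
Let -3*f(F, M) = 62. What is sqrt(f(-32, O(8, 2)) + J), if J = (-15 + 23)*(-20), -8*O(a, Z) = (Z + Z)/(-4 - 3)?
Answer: I*sqrt(1626)/3 ≈ 13.441*I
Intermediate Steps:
O(a, Z) = Z/28 (O(a, Z) = -(Z + Z)/(8*(-4 - 3)) = -2*Z/(8*(-7)) = -2*Z*(-1)/(8*7) = -(-1)*Z/28 = Z/28)
f(F, M) = -62/3 (f(F, M) = -1/3*62 = -62/3)
J = -160 (J = 8*(-20) = -160)
sqrt(f(-32, O(8, 2)) + J) = sqrt(-62/3 - 160) = sqrt(-542/3) = I*sqrt(1626)/3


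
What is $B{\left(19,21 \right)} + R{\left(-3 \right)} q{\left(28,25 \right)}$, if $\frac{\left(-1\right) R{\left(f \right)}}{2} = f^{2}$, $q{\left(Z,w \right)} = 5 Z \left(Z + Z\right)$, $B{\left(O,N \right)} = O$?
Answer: $-141101$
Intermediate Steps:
$q{\left(Z,w \right)} = 10 Z^{2}$ ($q{\left(Z,w \right)} = 5 Z 2 Z = 10 Z^{2}$)
$R{\left(f \right)} = - 2 f^{2}$
$B{\left(19,21 \right)} + R{\left(-3 \right)} q{\left(28,25 \right)} = 19 + - 2 \left(-3\right)^{2} \cdot 10 \cdot 28^{2} = 19 + \left(-2\right) 9 \cdot 10 \cdot 784 = 19 - 141120 = -141101$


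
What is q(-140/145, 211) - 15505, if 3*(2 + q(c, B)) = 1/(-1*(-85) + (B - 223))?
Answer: -3396032/219 ≈ -15507.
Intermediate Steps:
q(c, B) = -2 + 1/(3*(-138 + B)) (q(c, B) = -2 + 1/(3*(-1*(-85) + (B - 223))) = -2 + 1/(3*(85 + (-223 + B))) = -2 + 1/(3*(-138 + B)))
q(-140/145, 211) - 15505 = (829 - 6*211)/(3*(-138 + 211)) - 15505 = (1/3)*(829 - 1266)/73 - 15505 = (1/3)*(1/73)*(-437) - 15505 = -437/219 - 15505 = -3396032/219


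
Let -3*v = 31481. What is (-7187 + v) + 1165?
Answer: -49547/3 ≈ -16516.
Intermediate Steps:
v = -31481/3 (v = -⅓*31481 = -31481/3 ≈ -10494.)
(-7187 + v) + 1165 = (-7187 - 31481/3) + 1165 = -53042/3 + 1165 = -49547/3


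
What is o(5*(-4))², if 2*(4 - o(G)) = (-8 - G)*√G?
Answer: -704 - 96*I*√5 ≈ -704.0 - 214.66*I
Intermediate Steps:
o(G) = 4 - √G*(-8 - G)/2 (o(G) = 4 - (-8 - G)*√G/2 = 4 - √G*(-8 - G)/2)
o(5*(-4))² = (4 + (5*(-4))^(3/2)/2 + 4*√(5*(-4)))² = (4 + (-20)^(3/2)/2 + 4*√(-20))² = (4 + (-40*I*√5)/2 + 4*(2*I*√5))² = (4 - 20*I*√5 + 8*I*√5)² = (4 - 12*I*√5)²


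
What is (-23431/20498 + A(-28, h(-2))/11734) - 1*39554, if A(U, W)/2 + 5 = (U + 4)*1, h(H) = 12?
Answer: -4756971956483/120261766 ≈ -39555.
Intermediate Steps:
A(U, W) = -2 + 2*U (A(U, W) = -10 + 2*((U + 4)*1) = -10 + 2*((4 + U)*1) = -10 + 2*(4 + U) = -10 + (8 + 2*U) = -2 + 2*U)
(-23431/20498 + A(-28, h(-2))/11734) - 1*39554 = (-23431/20498 + (-2 + 2*(-28))/11734) - 1*39554 = (-23431*1/20498 + (-2 - 56)*(1/11734)) - 39554 = (-23431/20498 - 58*1/11734) - 39554 = (-23431/20498 - 29/5867) - 39554 = -138064119/120261766 - 39554 = -4756971956483/120261766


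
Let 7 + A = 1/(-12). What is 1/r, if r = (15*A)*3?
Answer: -4/1275 ≈ -0.0031373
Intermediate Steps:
A = -85/12 (A = -7 + 1/(-12) = -7 - 1/12 = -85/12 ≈ -7.0833)
r = -1275/4 (r = (15*(-85/12))*3 = -425/4*3 = -1275/4 ≈ -318.75)
1/r = 1/(-1275/4) = -4/1275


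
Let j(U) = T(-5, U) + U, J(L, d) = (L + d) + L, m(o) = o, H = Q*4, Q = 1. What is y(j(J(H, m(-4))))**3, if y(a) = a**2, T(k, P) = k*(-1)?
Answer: 531441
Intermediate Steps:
H = 4 (H = 1*4 = 4)
T(k, P) = -k
J(L, d) = d + 2*L
j(U) = 5 + U (j(U) = -1*(-5) + U = 5 + U)
y(j(J(H, m(-4))))**3 = ((5 + (-4 + 2*4))**2)**3 = ((5 + (-4 + 8))**2)**3 = ((5 + 4)**2)**3 = (9**2)**3 = 81**3 = 531441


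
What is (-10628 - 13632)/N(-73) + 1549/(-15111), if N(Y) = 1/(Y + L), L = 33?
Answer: 14663712851/15111 ≈ 9.7040e+5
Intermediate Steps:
N(Y) = 1/(33 + Y) (N(Y) = 1/(Y + 33) = 1/(33 + Y))
(-10628 - 13632)/N(-73) + 1549/(-15111) = (-10628 - 13632)/(1/(33 - 73)) + 1549/(-15111) = -24260/(1/(-40)) + 1549*(-1/15111) = -24260/(-1/40) - 1549/15111 = -24260*(-40) - 1549/15111 = 970400 - 1549/15111 = 14663712851/15111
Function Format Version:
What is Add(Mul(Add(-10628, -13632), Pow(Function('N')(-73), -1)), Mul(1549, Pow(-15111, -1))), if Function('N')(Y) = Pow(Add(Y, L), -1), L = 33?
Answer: Rational(14663712851, 15111) ≈ 9.7040e+5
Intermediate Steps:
Function('N')(Y) = Pow(Add(33, Y), -1) (Function('N')(Y) = Pow(Add(Y, 33), -1) = Pow(Add(33, Y), -1))
Add(Mul(Add(-10628, -13632), Pow(Function('N')(-73), -1)), Mul(1549, Pow(-15111, -1))) = Add(Mul(Add(-10628, -13632), Pow(Pow(Add(33, -73), -1), -1)), Mul(1549, Pow(-15111, -1))) = Add(Mul(-24260, Pow(Pow(-40, -1), -1)), Mul(1549, Rational(-1, 15111))) = Add(Mul(-24260, Pow(Rational(-1, 40), -1)), Rational(-1549, 15111)) = Add(Mul(-24260, -40), Rational(-1549, 15111)) = Add(970400, Rational(-1549, 15111)) = Rational(14663712851, 15111)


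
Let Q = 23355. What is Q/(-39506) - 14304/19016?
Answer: -126151563/93905762 ≈ -1.3434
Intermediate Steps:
Q/(-39506) - 14304/19016 = 23355/(-39506) - 14304/19016 = 23355*(-1/39506) - 14304*1/19016 = -23355/39506 - 1788/2377 = -126151563/93905762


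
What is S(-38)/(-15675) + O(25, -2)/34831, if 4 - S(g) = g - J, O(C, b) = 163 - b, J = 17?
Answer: 531346/545975925 ≈ 0.00097320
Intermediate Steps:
S(g) = 21 - g (S(g) = 4 - (g - 1*17) = 4 - (g - 17) = 4 - (-17 + g) = 4 + (17 - g) = 21 - g)
S(-38)/(-15675) + O(25, -2)/34831 = (21 - 1*(-38))/(-15675) + (163 - 1*(-2))/34831 = (21 + 38)*(-1/15675) + (163 + 2)*(1/34831) = 59*(-1/15675) + 165*(1/34831) = -59/15675 + 165/34831 = 531346/545975925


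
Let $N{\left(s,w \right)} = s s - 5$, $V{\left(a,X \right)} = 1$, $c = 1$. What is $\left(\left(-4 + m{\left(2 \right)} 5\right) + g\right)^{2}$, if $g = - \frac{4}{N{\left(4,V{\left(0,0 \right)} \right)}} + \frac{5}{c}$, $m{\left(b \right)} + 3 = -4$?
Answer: $\frac{142884}{121} \approx 1180.9$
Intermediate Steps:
$m{\left(b \right)} = -7$ ($m{\left(b \right)} = -3 - 4 = -7$)
$N{\left(s,w \right)} = -5 + s^{2}$ ($N{\left(s,w \right)} = s^{2} - 5 = -5 + s^{2}$)
$g = \frac{51}{11}$ ($g = - \frac{4}{-5 + 4^{2}} + \frac{5}{1} = - \frac{4}{-5 + 16} + 5 \cdot 1 = - \frac{4}{11} + 5 = \frac{51}{11} \approx 4.6364$)
$\left(\left(-4 + m{\left(2 \right)} 5\right) + g\right)^{2} = \left(\left(-4 - 35\right) + \frac{51}{11}\right)^{2} = \left(-39 + \frac{51}{11}\right)^{2} = \left(- \frac{378}{11}\right)^{2} = \frac{142884}{121}$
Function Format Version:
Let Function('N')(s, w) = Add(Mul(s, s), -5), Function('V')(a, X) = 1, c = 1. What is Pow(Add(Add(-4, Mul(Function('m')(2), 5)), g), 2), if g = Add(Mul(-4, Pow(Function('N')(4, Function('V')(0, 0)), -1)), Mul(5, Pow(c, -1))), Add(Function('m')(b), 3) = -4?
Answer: Rational(142884, 121) ≈ 1180.9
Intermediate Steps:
Function('m')(b) = -7 (Function('m')(b) = Add(-3, -4) = -7)
Function('N')(s, w) = Add(-5, Pow(s, 2)) (Function('N')(s, w) = Add(Pow(s, 2), -5) = Add(-5, Pow(s, 2)))
g = Rational(51, 11) (g = Add(Mul(-4, Pow(Add(-5, Pow(4, 2)), -1)), Mul(5, Pow(1, -1))) = Add(Mul(-4, Pow(Add(-5, 16), -1)), Mul(5, 1)) = Add(Mul(-4, Pow(11, -1)), 5) = Add(Mul(-4, Rational(1, 11)), 5) = Add(Rational(-4, 11), 5) = Rational(51, 11) ≈ 4.6364)
Pow(Add(Add(-4, Mul(Function('m')(2), 5)), g), 2) = Pow(Add(Add(-4, Mul(-7, 5)), Rational(51, 11)), 2) = Pow(Add(Add(-4, -35), Rational(51, 11)), 2) = Pow(Add(-39, Rational(51, 11)), 2) = Pow(Rational(-378, 11), 2) = Rational(142884, 121)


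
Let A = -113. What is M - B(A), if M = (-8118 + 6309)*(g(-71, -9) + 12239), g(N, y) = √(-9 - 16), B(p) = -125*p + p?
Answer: -22154363 - 9045*I ≈ -2.2154e+7 - 9045.0*I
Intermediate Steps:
B(p) = -124*p
g(N, y) = 5*I (g(N, y) = √(-25) = 5*I)
M = -22140351 - 9045*I (M = (-8118 + 6309)*(5*I + 12239) = -1809*(12239 + 5*I) = -22140351 - 9045*I ≈ -2.214e+7 - 9045.0*I)
M - B(A) = (-22140351 - 9045*I) - (-124)*(-113) = (-22140351 - 9045*I) - 1*14012 = (-22140351 - 9045*I) - 14012 = -22154363 - 9045*I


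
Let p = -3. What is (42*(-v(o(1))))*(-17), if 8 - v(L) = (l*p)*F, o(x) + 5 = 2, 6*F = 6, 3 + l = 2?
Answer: 3570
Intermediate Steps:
l = -1 (l = -3 + 2 = -1)
F = 1 (F = (⅙)*6 = 1)
o(x) = -3 (o(x) = -5 + 2 = -3)
v(L) = 5 (v(L) = 8 - (-1*(-3)) = 8 - 3 = 5)
(42*(-v(o(1))))*(-17) = (42*(-1*5))*(-17) = (42*(-5))*(-17) = -210*(-17) = 3570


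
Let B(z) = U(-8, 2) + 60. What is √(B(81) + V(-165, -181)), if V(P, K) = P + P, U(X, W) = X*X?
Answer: I*√206 ≈ 14.353*I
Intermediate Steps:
U(X, W) = X²
V(P, K) = 2*P
B(z) = 124 (B(z) = (-8)² + 60 = 64 + 60 = 124)
√(B(81) + V(-165, -181)) = √(124 + 2*(-165)) = √(124 - 330) = √(-206) = I*√206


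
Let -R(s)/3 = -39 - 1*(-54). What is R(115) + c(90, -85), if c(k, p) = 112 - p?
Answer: 152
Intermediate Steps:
R(s) = -45 (R(s) = -3*(-39 - 1*(-54)) = -3*(-39 + 54) = -3*15 = -45)
R(115) + c(90, -85) = -45 + (112 - 1*(-85)) = -45 + (112 + 85) = -45 + 197 = 152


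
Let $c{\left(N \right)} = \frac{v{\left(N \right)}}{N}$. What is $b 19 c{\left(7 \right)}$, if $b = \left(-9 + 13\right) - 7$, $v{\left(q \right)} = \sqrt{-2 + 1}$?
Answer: $- \frac{57 i}{7} \approx - 8.1429 i$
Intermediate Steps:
$v{\left(q \right)} = i$ ($v{\left(q \right)} = \sqrt{-1} = i$)
$b = -3$ ($b = 4 - 7 = -3$)
$c{\left(N \right)} = \frac{i}{N}$
$b 19 c{\left(7 \right)} = \left(-3\right) 19 \frac{i}{7} = - 57 i \frac{1}{7} = - 57 \frac{i}{7} = - \frac{57 i}{7}$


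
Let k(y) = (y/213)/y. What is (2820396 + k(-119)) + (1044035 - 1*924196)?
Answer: 626270056/213 ≈ 2.9402e+6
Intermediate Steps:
k(y) = 1/213 (k(y) = (y*(1/213))/y = (y/213)/y = 1/213)
(2820396 + k(-119)) + (1044035 - 1*924196) = (2820396 + 1/213) + (1044035 - 1*924196) = 600744349/213 + (1044035 - 924196) = 600744349/213 + 119839 = 626270056/213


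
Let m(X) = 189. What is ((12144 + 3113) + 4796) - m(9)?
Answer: 19864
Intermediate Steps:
((12144 + 3113) + 4796) - m(9) = ((12144 + 3113) + 4796) - 1*189 = (15257 + 4796) - 189 = 20053 - 189 = 19864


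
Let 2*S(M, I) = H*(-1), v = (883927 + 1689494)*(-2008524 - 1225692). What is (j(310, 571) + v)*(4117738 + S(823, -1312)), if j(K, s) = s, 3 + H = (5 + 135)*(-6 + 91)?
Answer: -68444842855593994335/2 ≈ -3.4222e+19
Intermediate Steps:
H = 11897 (H = -3 + (5 + 135)*(-6 + 91) = -3 + 140*85 = -3 + 11900 = 11897)
v = -8322999372936 (v = 2573421*(-3234216) = -8322999372936)
S(M, I) = -11897/2 (S(M, I) = (11897*(-1))/2 = (½)*(-11897) = -11897/2)
(j(310, 571) + v)*(4117738 + S(823, -1312)) = (571 - 8322999372936)*(4117738 - 11897/2) = -8322999372365*8223579/2 = -68444842855593994335/2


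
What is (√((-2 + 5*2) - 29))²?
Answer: -21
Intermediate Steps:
(√((-2 + 5*2) - 29))² = (√((-2 + 10) - 29))² = (√(8 - 29))² = (√(-21))² = (I*√21)² = -21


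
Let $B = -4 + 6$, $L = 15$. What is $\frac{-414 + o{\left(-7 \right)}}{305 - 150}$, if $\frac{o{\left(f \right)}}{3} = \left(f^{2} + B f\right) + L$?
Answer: $- \frac{264}{155} \approx -1.7032$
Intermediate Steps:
$B = 2$
$o{\left(f \right)} = 45 + 3 f^{2} + 6 f$ ($o{\left(f \right)} = 3 \left(\left(f^{2} + 2 f\right) + 15\right) = 3 \left(15 + f^{2} + 2 f\right) = 45 + 3 f^{2} + 6 f$)
$\frac{-414 + o{\left(-7 \right)}}{305 - 150} = \frac{-414 + \left(45 + 3 \left(-7\right)^{2} + 6 \left(-7\right)\right)}{305 - 150} = \frac{-414 + \left(45 + 3 \cdot 49 - 42\right)}{155} = \left(-414 + \left(45 + 147 - 42\right)\right) \frac{1}{155} = \left(-414 + 150\right) \frac{1}{155} = \left(-264\right) \frac{1}{155} = - \frac{264}{155}$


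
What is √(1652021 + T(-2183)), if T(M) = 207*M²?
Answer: 2*√247027061 ≈ 31434.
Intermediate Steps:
√(1652021 + T(-2183)) = √(1652021 + 207*(-2183)²) = √(1652021 + 207*4765489) = √(1652021 + 986456223) = √988108244 = 2*√247027061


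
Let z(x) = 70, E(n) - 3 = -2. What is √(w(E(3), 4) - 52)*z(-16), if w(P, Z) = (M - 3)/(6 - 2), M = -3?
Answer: 35*I*√214 ≈ 512.01*I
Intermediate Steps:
E(n) = 1 (E(n) = 3 - 2 = 1)
w(P, Z) = -3/2 (w(P, Z) = (-3 - 3)/(6 - 2) = -6/4 = -6*¼ = -3/2)
√(w(E(3), 4) - 52)*z(-16) = √(-3/2 - 52)*70 = √(-107/2)*70 = (I*√214/2)*70 = 35*I*√214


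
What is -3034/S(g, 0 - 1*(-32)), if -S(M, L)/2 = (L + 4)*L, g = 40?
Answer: 1517/1152 ≈ 1.3168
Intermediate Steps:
S(M, L) = -2*L*(4 + L) (S(M, L) = -2*(L + 4)*L = -2*(4 + L)*L = -2*L*(4 + L))
-3034/S(g, 0 - 1*(-32)) = -3034*(-1/(2*(0 - 1*(-32))*(4 + (0 - 1*(-32))))) = -3034*(-1/(2*(0 + 32)*(4 + (0 + 32)))) = -3034*(-1/(64*(4 + 32))) = -3034/((-2*32*36)) = -3034/(-2304) = -3034*(-1/2304) = 1517/1152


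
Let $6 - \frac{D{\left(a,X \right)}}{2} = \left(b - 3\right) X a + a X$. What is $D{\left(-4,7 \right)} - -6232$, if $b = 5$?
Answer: $6412$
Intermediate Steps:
$D{\left(a,X \right)} = 12 - 6 X a$ ($D{\left(a,X \right)} = 12 - 2 \left(\left(5 - 3\right) X a + a X\right) = 12 - 2 \left(2 X a + X a\right) = 12 - 2 \cdot 3 X a = 12 - 6 X a$)
$D{\left(-4,7 \right)} - -6232 = \left(12 - 42 \left(-4\right)\right) - -6232 = \left(12 + 168\right) + 6232 = 180 + 6232 = 6412$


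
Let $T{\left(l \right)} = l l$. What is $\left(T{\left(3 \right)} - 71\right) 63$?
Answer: $-3906$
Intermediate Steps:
$T{\left(l \right)} = l^{2}$
$\left(T{\left(3 \right)} - 71\right) 63 = \left(3^{2} - 71\right) 63 = \left(9 - 71\right) 63 = \left(-62\right) 63 = -3906$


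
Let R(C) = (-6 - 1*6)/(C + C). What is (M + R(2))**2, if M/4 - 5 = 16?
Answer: 6561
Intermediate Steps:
M = 84 (M = 20 + 4*16 = 20 + 64 = 84)
R(C) = -6/C (R(C) = (-6 - 6)/((2*C)) = -6/C)
(M + R(2))**2 = (84 - 6/2)**2 = (84 - 6*1/2)**2 = (84 - 3)**2 = 81**2 = 6561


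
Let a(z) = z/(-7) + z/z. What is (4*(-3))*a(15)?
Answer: 96/7 ≈ 13.714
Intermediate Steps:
a(z) = 1 - z/7 (a(z) = z*(-⅐) + 1 = -z/7 + 1 = 1 - z/7)
(4*(-3))*a(15) = (4*(-3))*(1 - ⅐*15) = -12*(1 - 15/7) = -12*(-8/7) = 96/7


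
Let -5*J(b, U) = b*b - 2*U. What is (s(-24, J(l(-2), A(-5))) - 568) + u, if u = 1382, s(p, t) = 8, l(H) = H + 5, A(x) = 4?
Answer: 822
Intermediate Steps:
l(H) = 5 + H
J(b, U) = -b²/5 + 2*U/5 (J(b, U) = -(b*b - 2*U)/5 = -(b² - 2*U)/5 = -b²/5 + 2*U/5)
(s(-24, J(l(-2), A(-5))) - 568) + u = (8 - 568) + 1382 = -560 + 1382 = 822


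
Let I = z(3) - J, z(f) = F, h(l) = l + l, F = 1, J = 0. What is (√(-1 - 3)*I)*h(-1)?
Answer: -4*I ≈ -4.0*I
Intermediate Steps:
h(l) = 2*l
z(f) = 1
I = 1 (I = 1 - 1*0 = 1 + 0 = 1)
(√(-1 - 3)*I)*h(-1) = (√(-1 - 3)*1)*(2*(-1)) = (√(-4)*1)*(-2) = ((2*I)*1)*(-2) = (2*I)*(-2) = -4*I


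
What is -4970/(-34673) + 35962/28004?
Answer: 693045153/485491346 ≈ 1.4275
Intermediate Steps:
-4970/(-34673) + 35962/28004 = -4970*(-1/34673) + 35962*(1/28004) = 4970/34673 + 17981/14002 = 693045153/485491346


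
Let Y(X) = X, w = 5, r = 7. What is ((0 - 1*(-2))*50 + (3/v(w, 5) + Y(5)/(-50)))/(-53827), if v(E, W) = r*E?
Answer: -6999/3767890 ≈ -0.0018575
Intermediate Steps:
v(E, W) = 7*E
((0 - 1*(-2))*50 + (3/v(w, 5) + Y(5)/(-50)))/(-53827) = ((0 - 1*(-2))*50 + (3/((7*5)) + 5/(-50)))/(-53827) = ((0 + 2)*50 + (3/35 + 5*(-1/50)))*(-1/53827) = (2*50 + (3*(1/35) - ⅒))*(-1/53827) = (100 + (3/35 - ⅒))*(-1/53827) = (100 - 1/70)*(-1/53827) = (6999/70)*(-1/53827) = -6999/3767890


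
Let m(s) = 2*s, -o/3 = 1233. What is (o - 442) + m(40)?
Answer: -4061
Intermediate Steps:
o = -3699 (o = -3*1233 = -3699)
(o - 442) + m(40) = (-3699 - 442) + 2*40 = -4141 + 80 = -4061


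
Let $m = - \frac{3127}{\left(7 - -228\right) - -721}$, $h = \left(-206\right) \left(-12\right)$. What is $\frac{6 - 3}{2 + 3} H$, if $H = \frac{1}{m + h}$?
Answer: $\frac{2868}{11800525} \approx 0.00024304$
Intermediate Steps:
$h = 2472$
$m = - \frac{3127}{956}$ ($m = - \frac{3127}{\left(7 + 228\right) + 721} = - \frac{3127}{235 + 721} = - \frac{3127}{956} \approx -3.2709$)
$H = \frac{956}{2360105}$ ($H = \frac{1}{- \frac{3127}{956} + 2472} = \frac{1}{\frac{2360105}{956}} = \frac{956}{2360105} \approx 0.00040507$)
$\frac{6 - 3}{2 + 3} H = \frac{6 - 3}{2 + 3} \cdot \frac{956}{2360105} = \frac{3}{5} \cdot \frac{956}{2360105} = \frac{2868}{11800525}$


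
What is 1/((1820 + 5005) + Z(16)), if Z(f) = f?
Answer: 1/6841 ≈ 0.00014618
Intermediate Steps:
1/((1820 + 5005) + Z(16)) = 1/((1820 + 5005) + 16) = 1/(6825 + 16) = 1/6841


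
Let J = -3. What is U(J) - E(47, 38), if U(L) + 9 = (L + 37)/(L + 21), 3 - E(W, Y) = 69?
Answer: 530/9 ≈ 58.889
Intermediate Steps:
E(W, Y) = -66 (E(W, Y) = 3 - 1*69 = 3 - 69 = -66)
U(L) = -9 + (37 + L)/(21 + L) (U(L) = -9 + (L + 37)/(L + 21) = -9 + (37 + L)/(21 + L))
U(J) - E(47, 38) = 8*(-19 - 1*(-3))/(21 - 3) - 1*(-66) = 8*(-19 + 3)/18 + 66 = 8*(1/18)*(-16) + 66 = -64/9 + 66 = 530/9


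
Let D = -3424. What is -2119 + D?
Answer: -5543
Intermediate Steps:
-2119 + D = -2119 - 3424 = -5543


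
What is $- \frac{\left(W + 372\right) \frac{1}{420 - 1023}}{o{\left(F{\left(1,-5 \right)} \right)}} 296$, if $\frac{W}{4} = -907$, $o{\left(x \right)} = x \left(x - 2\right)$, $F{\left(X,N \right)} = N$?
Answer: $- \frac{963776}{21105} \approx -45.666$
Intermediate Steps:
$o{\left(x \right)} = x \left(-2 + x\right)$
$W = -3628$ ($W = 4 \left(-907\right) = -3628$)
$- \frac{\left(W + 372\right) \frac{1}{420 - 1023}}{o{\left(F{\left(1,-5 \right)} \right)}} 296 = - \frac{\left(-3628 + 372\right) \frac{1}{420 - 1023}}{\left(-5\right) \left(-2 - 5\right)} 296 = - \frac{\left(-3256\right) \frac{1}{-603}}{\left(-5\right) \left(-7\right)} 296 = - \frac{\left(-3256\right) \left(- \frac{1}{603}\right)}{35} \cdot 296 = - \frac{3256}{603} \cdot \frac{1}{35} \cdot 296 = - \frac{3256 \cdot 296}{21105} = \left(-1\right) \frac{963776}{21105} = - \frac{963776}{21105}$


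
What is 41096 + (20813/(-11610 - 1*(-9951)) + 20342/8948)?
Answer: 304953309463/7422366 ≈ 41086.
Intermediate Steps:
41096 + (20813/(-11610 - 1*(-9951)) + 20342/8948) = 41096 + (20813/(-11610 + 9951) + 20342*(1/8948)) = 41096 + (20813/(-1659) + 10171/4474) = 41096 + (20813*(-1/1659) + 10171/4474) = 41096 + (-20813/1659 + 10171/4474) = 41096 - 76243673/7422366 = 304953309463/7422366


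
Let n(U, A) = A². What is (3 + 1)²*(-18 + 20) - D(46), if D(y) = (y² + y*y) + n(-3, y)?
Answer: -6316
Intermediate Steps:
D(y) = 3*y² (D(y) = (y² + y*y) + y² = (y² + y²) + y² = 2*y² + y² = 3*y²)
(3 + 1)²*(-18 + 20) - D(46) = (3 + 1)²*(-18 + 20) - 3*46² = 4²*2 - 3*2116 = 16*2 - 1*6348 = 32 - 6348 = -6316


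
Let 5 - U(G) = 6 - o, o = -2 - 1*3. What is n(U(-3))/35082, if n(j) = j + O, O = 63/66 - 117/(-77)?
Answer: -181/1800876 ≈ -0.00010051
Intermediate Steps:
o = -5 (o = -2 - 3 = -5)
U(G) = -6 (U(G) = 5 - (6 - 1*(-5)) = 5 - (6 + 5) = 5 - 1*11 = 5 - 11 = -6)
O = 381/154 (O = 63*(1/66) - 117*(-1/77) = 21/22 + 117/77 = 381/154 ≈ 2.4740)
n(j) = 381/154 + j (n(j) = j + 381/154 = 381/154 + j)
n(U(-3))/35082 = (381/154 - 6)/35082 = -543/154*1/35082 = -181/1800876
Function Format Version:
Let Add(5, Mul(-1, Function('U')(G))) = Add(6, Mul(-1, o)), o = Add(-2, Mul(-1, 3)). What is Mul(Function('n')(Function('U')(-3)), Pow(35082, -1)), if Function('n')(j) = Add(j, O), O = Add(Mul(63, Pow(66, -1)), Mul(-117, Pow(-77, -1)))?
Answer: Rational(-181, 1800876) ≈ -0.00010051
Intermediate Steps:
o = -5 (o = Add(-2, -3) = -5)
Function('U')(G) = -6 (Function('U')(G) = Add(5, Mul(-1, Add(6, Mul(-1, -5)))) = Add(5, Mul(-1, Add(6, 5))) = Add(5, Mul(-1, 11)) = Add(5, -11) = -6)
O = Rational(381, 154) (O = Add(Mul(63, Rational(1, 66)), Mul(-117, Rational(-1, 77))) = Add(Rational(21, 22), Rational(117, 77)) = Rational(381, 154) ≈ 2.4740)
Function('n')(j) = Add(Rational(381, 154), j) (Function('n')(j) = Add(j, Rational(381, 154)) = Add(Rational(381, 154), j))
Mul(Function('n')(Function('U')(-3)), Pow(35082, -1)) = Mul(Add(Rational(381, 154), -6), Pow(35082, -1)) = Mul(Rational(-543, 154), Rational(1, 35082)) = Rational(-181, 1800876)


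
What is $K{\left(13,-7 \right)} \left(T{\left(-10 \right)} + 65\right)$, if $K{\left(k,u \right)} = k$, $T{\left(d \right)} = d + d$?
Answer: $585$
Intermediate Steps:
$T{\left(d \right)} = 2 d$
$K{\left(13,-7 \right)} \left(T{\left(-10 \right)} + 65\right) = 13 \left(2 \left(-10\right) + 65\right) = 13 \left(-20 + 65\right) = 13 \cdot 45 = 585$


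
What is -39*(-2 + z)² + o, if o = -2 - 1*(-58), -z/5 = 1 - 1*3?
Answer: -2440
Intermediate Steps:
z = 10 (z = -5*(1 - 1*3) = -5*(1 - 3) = -5*(-2) = 10)
o = 56 (o = -2 + 58 = 56)
-39*(-2 + z)² + o = -39*(-2 + 10)² + 56 = -39*8² + 56 = -39*64 + 56 = -2496 + 56 = -2440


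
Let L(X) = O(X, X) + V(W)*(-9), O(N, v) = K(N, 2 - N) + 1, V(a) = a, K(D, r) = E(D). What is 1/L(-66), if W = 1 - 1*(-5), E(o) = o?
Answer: -1/119 ≈ -0.0084034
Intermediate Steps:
K(D, r) = D
W = 6 (W = 1 + 5 = 6)
O(N, v) = 1 + N (O(N, v) = N + 1 = 1 + N)
L(X) = -53 + X (L(X) = (1 + X) + 6*(-9) = (1 + X) - 54 = -53 + X)
1/L(-66) = 1/(-53 - 66) = 1/(-119) = -1/119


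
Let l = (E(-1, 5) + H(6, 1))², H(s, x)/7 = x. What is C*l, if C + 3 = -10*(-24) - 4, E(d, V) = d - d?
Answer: 11417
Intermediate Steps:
E(d, V) = 0
C = 233 (C = -3 + (-10*(-24) - 4) = -3 + (240 - 4) = -3 + 236 = 233)
H(s, x) = 7*x
l = 49 (l = (0 + 7*1)² = (0 + 7)² = 7² = 49)
C*l = 233*49 = 11417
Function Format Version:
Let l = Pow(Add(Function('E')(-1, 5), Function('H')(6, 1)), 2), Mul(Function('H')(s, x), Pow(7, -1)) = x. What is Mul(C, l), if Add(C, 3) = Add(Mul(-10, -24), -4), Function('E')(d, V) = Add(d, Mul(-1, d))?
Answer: 11417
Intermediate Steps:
Function('E')(d, V) = 0
C = 233 (C = Add(-3, Add(Mul(-10, -24), -4)) = Add(-3, Add(240, -4)) = Add(-3, 236) = 233)
Function('H')(s, x) = Mul(7, x)
l = 49 (l = Pow(Add(0, Mul(7, 1)), 2) = Pow(Add(0, 7), 2) = Pow(7, 2) = 49)
Mul(C, l) = Mul(233, 49) = 11417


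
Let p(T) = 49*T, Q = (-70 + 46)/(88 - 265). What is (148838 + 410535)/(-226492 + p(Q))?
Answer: -33003007/13362636 ≈ -2.4698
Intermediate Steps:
Q = 8/59 (Q = -24/(-177) = -24*(-1/177) = 8/59 ≈ 0.13559)
(148838 + 410535)/(-226492 + p(Q)) = (148838 + 410535)/(-226492 + 49*(8/59)) = 559373/(-226492 + 392/59) = 559373/(-13362636/59) = 559373*(-59/13362636) = -33003007/13362636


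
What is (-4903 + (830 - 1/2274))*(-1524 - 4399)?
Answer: 54858843769/2274 ≈ 2.4124e+7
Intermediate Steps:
(-4903 + (830 - 1/2274))*(-1524 - 4399) = (-4903 + (830 - 1*1/2274))*(-5923) = (-4903 + (830 - 1/2274))*(-5923) = (-4903 + 1887419/2274)*(-5923) = -9262003/2274*(-5923) = 54858843769/2274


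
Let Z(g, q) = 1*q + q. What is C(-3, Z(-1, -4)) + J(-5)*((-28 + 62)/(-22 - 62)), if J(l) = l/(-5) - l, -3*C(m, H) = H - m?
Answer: -16/21 ≈ -0.76190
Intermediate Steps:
Z(g, q) = 2*q (Z(g, q) = q + q = 2*q)
C(m, H) = -H/3 + m/3 (C(m, H) = -(H - m)/3 = -H/3 + m/3)
J(l) = -6*l/5 (J(l) = l*(-⅕) - l = -l/5 - l = -6*l/5)
C(-3, Z(-1, -4)) + J(-5)*((-28 + 62)/(-22 - 62)) = (-2*(-4)/3 + (⅓)*(-3)) + (-6/5*(-5))*((-28 + 62)/(-22 - 62)) = (-⅓*(-8) - 1) + 6*(34/(-84)) = (8/3 - 1) + 6*(34*(-1/84)) = 5/3 + 6*(-17/42) = 5/3 - 17/7 = -16/21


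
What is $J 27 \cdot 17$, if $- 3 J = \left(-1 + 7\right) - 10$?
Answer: $612$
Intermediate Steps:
$J = \frac{4}{3}$ ($J = - \frac{\left(-1 + 7\right) - 10}{3} = - \frac{6 - 10}{3} = \left(- \frac{1}{3}\right) \left(-4\right) = \frac{4}{3} \approx 1.3333$)
$J 27 \cdot 17 = \frac{4}{3} \cdot 27 \cdot 17 = 36 \cdot 17 = 612$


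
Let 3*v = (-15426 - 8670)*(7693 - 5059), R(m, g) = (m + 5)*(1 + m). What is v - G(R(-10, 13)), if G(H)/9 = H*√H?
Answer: -21156288 - 1215*√5 ≈ -2.1159e+7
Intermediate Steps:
R(m, g) = (1 + m)*(5 + m) (R(m, g) = (5 + m)*(1 + m) = (1 + m)*(5 + m))
v = -21156288 (v = ((-15426 - 8670)*(7693 - 5059))/3 = (-24096*2634)/3 = (⅓)*(-63468864) = -21156288)
G(H) = 9*H^(3/2) (G(H) = 9*(H*√H) = 9*H^(3/2))
v - G(R(-10, 13)) = -21156288 - 9*(5 + (-10)² + 6*(-10))^(3/2) = -21156288 - 9*(5 + 100 - 60)^(3/2) = -21156288 - 9*45^(3/2) = -21156288 - 9*135*√5 = -21156288 - 1215*√5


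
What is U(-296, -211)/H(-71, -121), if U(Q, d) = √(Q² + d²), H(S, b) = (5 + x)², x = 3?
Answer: √132137/64 ≈ 5.6798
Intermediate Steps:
H(S, b) = 64 (H(S, b) = (5 + 3)² = 8² = 64)
U(-296, -211)/H(-71, -121) = √((-296)² + (-211)²)/64 = √(87616 + 44521)*(1/64) = √132137*(1/64) = √132137/64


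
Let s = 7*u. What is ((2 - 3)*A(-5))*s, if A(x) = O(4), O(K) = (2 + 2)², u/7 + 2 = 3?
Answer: -784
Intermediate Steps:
u = 7 (u = -14 + 7*3 = -14 + 21 = 7)
O(K) = 16 (O(K) = 4² = 16)
A(x) = 16
s = 49 (s = 7*7 = 49)
((2 - 3)*A(-5))*s = ((2 - 3)*16)*49 = -1*16*49 = -16*49 = -784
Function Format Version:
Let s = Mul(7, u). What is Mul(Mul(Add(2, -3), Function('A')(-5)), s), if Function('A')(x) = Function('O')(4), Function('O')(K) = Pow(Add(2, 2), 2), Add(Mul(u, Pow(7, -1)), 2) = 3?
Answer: -784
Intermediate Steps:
u = 7 (u = Add(-14, Mul(7, 3)) = Add(-14, 21) = 7)
Function('O')(K) = 16 (Function('O')(K) = Pow(4, 2) = 16)
Function('A')(x) = 16
s = 49 (s = Mul(7, 7) = 49)
Mul(Mul(Add(2, -3), Function('A')(-5)), s) = Mul(Mul(Add(2, -3), 16), 49) = Mul(Mul(-1, 16), 49) = Mul(-16, 49) = -784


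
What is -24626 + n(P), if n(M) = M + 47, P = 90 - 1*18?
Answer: -24507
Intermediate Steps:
P = 72 (P = 90 - 18 = 72)
n(M) = 47 + M
-24626 + n(P) = -24626 + (47 + 72) = -24626 + 119 = -24507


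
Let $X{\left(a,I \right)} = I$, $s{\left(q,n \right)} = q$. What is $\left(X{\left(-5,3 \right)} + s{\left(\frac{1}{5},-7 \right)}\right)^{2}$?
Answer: $\frac{256}{25} \approx 10.24$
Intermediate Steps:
$\left(X{\left(-5,3 \right)} + s{\left(\frac{1}{5},-7 \right)}\right)^{2} = \left(3 + \frac{1}{5}\right)^{2} = \left(\frac{16}{5}\right)^{2} = \frac{256}{25}$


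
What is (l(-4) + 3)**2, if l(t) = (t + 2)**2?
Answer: 49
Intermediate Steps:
l(t) = (2 + t)**2
(l(-4) + 3)**2 = ((2 - 4)**2 + 3)**2 = ((-2)**2 + 3)**2 = (4 + 3)**2 = 7**2 = 49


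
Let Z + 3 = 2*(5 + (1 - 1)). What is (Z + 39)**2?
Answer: 2116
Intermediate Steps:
Z = 7 (Z = -3 + 2*(5 + (1 - 1)) = -3 + 2*(5 + 0) = -3 + 2*5 = -3 + 10 = 7)
(Z + 39)**2 = (7 + 39)**2 = 46**2 = 2116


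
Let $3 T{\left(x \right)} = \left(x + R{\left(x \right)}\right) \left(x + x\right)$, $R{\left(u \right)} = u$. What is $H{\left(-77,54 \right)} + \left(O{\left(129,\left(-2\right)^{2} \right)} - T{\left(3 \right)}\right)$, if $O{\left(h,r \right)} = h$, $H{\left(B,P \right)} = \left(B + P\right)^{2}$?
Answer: $646$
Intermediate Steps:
$T{\left(x \right)} = \frac{4 x^{2}}{3}$ ($T{\left(x \right)} = \frac{\left(x + x\right) \left(x + x\right)}{3} = \frac{2 x 2 x}{3} = \frac{4 x^{2}}{3}$)
$H{\left(-77,54 \right)} + \left(O{\left(129,\left(-2\right)^{2} \right)} - T{\left(3 \right)}\right) = \left(-77 + 54\right)^{2} + \left(129 - \frac{4 \cdot 3^{2}}{3}\right) = \left(-23\right)^{2} + \left(129 - \frac{4}{3} \cdot 9\right) = 529 + \left(129 - 12\right) = 529 + 117 = 646$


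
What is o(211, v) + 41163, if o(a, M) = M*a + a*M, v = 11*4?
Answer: 59731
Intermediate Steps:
v = 44
o(a, M) = 2*M*a (o(a, M) = M*a + M*a = 2*M*a)
o(211, v) + 41163 = 2*44*211 + 41163 = 18568 + 41163 = 59731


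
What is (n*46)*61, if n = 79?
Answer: 221674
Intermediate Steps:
(n*46)*61 = (79*46)*61 = 3634*61 = 221674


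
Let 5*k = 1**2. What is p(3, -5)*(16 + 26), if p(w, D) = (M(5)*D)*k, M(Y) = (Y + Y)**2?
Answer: -4200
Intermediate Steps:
k = 1/5 (k = (1/5)*1**2 = (1/5)*1 = 1/5 ≈ 0.20000)
M(Y) = 4*Y**2 (M(Y) = (2*Y)**2 = 4*Y**2)
p(w, D) = 20*D (p(w, D) = ((4*5**2)*D)*(1/5) = ((4*25)*D)*(1/5) = (100*D)*(1/5) = 20*D)
p(3, -5)*(16 + 26) = (20*(-5))*(16 + 26) = -100*42 = -4200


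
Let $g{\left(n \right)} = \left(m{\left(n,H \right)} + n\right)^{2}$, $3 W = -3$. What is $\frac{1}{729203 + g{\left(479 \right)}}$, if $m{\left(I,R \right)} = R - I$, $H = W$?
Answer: $\frac{1}{729204} \approx 1.3714 \cdot 10^{-6}$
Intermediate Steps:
$W = -1$ ($W = \frac{1}{3} \left(-3\right) = -1$)
$H = -1$
$g{\left(n \right)} = 1$ ($g{\left(n \right)} = \left(\left(-1 - n\right) + n\right)^{2} = \left(-1\right)^{2} = 1$)
$\frac{1}{729203 + g{\left(479 \right)}} = \frac{1}{729203 + 1} = \frac{1}{729204}$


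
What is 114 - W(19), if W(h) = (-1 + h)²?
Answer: -210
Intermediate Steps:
114 - W(19) = 114 - (-1 + 19)² = 114 - 1*18² = 114 - 1*324 = 114 - 324 = -210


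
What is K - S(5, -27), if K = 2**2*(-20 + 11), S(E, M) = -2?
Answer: -34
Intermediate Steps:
K = -36 (K = 4*(-9) = -36)
K - S(5, -27) = -36 - 1*(-2) = -36 + 2 = -34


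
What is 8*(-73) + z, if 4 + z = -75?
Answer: -663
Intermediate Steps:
z = -79 (z = -4 - 75 = -79)
8*(-73) + z = 8*(-73) - 79 = -584 - 79 = -663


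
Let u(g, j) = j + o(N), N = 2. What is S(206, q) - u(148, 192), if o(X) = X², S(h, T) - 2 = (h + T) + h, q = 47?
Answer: 265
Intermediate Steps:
S(h, T) = 2 + T + 2*h (S(h, T) = 2 + ((h + T) + h) = 2 + ((T + h) + h) = 2 + (T + 2*h) = 2 + T + 2*h)
u(g, j) = 4 + j (u(g, j) = j + 2² = j + 4 = 4 + j)
S(206, q) - u(148, 192) = (2 + 47 + 2*206) - (4 + 192) = (2 + 47 + 412) - 1*196 = 461 - 196 = 265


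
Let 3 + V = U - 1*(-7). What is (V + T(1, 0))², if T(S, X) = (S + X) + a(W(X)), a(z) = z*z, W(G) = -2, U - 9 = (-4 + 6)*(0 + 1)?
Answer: 400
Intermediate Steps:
U = 11 (U = 9 + (-4 + 6)*(0 + 1) = 9 + 2*1 = 9 + 2 = 11)
a(z) = z²
T(S, X) = 4 + S + X (T(S, X) = (S + X) + (-2)² = (S + X) + 4 = 4 + S + X)
V = 15 (V = -3 + (11 - 1*(-7)) = -3 + (11 + 7) = -3 + 18 = 15)
(V + T(1, 0))² = (15 + (4 + 1 + 0))² = (15 + 5)² = 20² = 400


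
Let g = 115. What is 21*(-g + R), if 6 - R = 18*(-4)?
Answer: -777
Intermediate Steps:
R = 78 (R = 6 - 18*(-4) = 6 - 1*(-72) = 6 + 72 = 78)
21*(-g + R) = 21*(-1*115 + 78) = 21*(-115 + 78) = 21*(-37) = -777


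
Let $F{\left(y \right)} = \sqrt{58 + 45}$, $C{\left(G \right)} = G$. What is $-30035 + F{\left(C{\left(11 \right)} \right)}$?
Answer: $-30035 + \sqrt{103} \approx -30025.0$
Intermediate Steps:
$F{\left(y \right)} = \sqrt{103}$
$-30035 + F{\left(C{\left(11 \right)} \right)} = -30035 + \sqrt{103}$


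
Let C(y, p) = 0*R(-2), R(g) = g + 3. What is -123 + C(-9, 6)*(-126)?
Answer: -123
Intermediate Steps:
R(g) = 3 + g
C(y, p) = 0 (C(y, p) = 0*(3 - 2) = 0*1 = 0)
-123 + C(-9, 6)*(-126) = -123 + 0*(-126) = -123 + 0 = -123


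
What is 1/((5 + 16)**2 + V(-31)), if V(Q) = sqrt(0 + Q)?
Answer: 441/194512 - I*sqrt(31)/194512 ≈ 0.0022672 - 2.8624e-5*I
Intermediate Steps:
V(Q) = sqrt(Q)
1/((5 + 16)**2 + V(-31)) = 1/((5 + 16)**2 + sqrt(-31)) = 1/(21**2 + I*sqrt(31)) = 1/(441 + I*sqrt(31))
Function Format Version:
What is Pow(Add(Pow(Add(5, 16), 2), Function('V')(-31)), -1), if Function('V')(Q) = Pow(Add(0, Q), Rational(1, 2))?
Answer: Add(Rational(441, 194512), Mul(Rational(-1, 194512), I, Pow(31, Rational(1, 2)))) ≈ Add(0.0022672, Mul(-2.8624e-5, I))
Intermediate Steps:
Function('V')(Q) = Pow(Q, Rational(1, 2))
Pow(Add(Pow(Add(5, 16), 2), Function('V')(-31)), -1) = Pow(Add(Pow(Add(5, 16), 2), Pow(-31, Rational(1, 2))), -1) = Pow(Add(Pow(21, 2), Mul(I, Pow(31, Rational(1, 2)))), -1) = Pow(Add(441, Mul(I, Pow(31, Rational(1, 2)))), -1)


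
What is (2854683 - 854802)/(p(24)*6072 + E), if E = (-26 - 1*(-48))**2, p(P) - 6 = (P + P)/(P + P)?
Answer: 1999881/42988 ≈ 46.522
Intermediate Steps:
p(P) = 7 (p(P) = 6 + (P + P)/(P + P) = 6 + (2*P)/((2*P)) = 6 + (2*P)*(1/(2*P)) = 6 + 1 = 7)
E = 484 (E = (-26 + 48)**2 = 22**2 = 484)
(2854683 - 854802)/(p(24)*6072 + E) = (2854683 - 854802)/(7*6072 + 484) = 1999881/(42504 + 484) = 1999881/42988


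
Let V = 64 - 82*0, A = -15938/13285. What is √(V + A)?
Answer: √11083702070/13285 ≈ 7.9247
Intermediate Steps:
A = -15938/13285 (A = -15938*1/13285 = -15938/13285 ≈ -1.1997)
V = 64 (V = 64 + 0 = 64)
√(V + A) = √(64 - 15938/13285) = √(834302/13285) = √11083702070/13285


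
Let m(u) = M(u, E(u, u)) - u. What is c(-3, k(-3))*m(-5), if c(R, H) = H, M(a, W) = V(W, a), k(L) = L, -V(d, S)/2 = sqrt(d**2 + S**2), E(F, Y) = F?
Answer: -15 + 30*sqrt(2) ≈ 27.426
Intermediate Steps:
V(d, S) = -2*sqrt(S**2 + d**2) (V(d, S) = -2*sqrt(d**2 + S**2) = -2*sqrt(S**2 + d**2))
M(a, W) = -2*sqrt(W**2 + a**2) (M(a, W) = -2*sqrt(a**2 + W**2) = -2*sqrt(W**2 + a**2))
m(u) = -u - 2*sqrt(2)*sqrt(u**2) (m(u) = -2*sqrt(u**2 + u**2) - u = -2*sqrt(2)*sqrt(u**2) - u = -u - 2*sqrt(2)*sqrt(u**2))
c(-3, k(-3))*m(-5) = -3*(-1*(-5) - 2*sqrt(2)*sqrt((-5)**2)) = -3*(5 - 2*sqrt(2)*sqrt(25)) = -3*(5 - 2*sqrt(2)*5) = -3*(5 - 10*sqrt(2)) = -15 + 30*sqrt(2)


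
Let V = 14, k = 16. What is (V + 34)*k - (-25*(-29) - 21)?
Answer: 64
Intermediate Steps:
(V + 34)*k - (-25*(-29) - 21) = (14 + 34)*16 - (-25*(-29) - 21) = 48*16 - (725 - 21) = 768 - 1*704 = 768 - 704 = 64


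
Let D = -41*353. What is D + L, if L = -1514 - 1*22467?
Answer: -38454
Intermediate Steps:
L = -23981 (L = -1514 - 22467 = -23981)
D = -14473
D + L = -14473 - 23981 = -38454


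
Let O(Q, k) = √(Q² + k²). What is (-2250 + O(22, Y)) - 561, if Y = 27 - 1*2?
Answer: -2811 + √1109 ≈ -2777.7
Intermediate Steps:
Y = 25 (Y = 27 - 2 = 25)
(-2250 + O(22, Y)) - 561 = (-2250 + √(22² + 25²)) - 561 = (-2250 + √(484 + 625)) - 561 = (-2250 + √1109) - 561 = -2811 + √1109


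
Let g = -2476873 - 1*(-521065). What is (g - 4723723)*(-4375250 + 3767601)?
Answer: 4058810332619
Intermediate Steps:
g = -1955808 (g = -2476873 + 521065 = -1955808)
(g - 4723723)*(-4375250 + 3767601) = (-1955808 - 4723723)*(-4375250 + 3767601) = -6679531*(-607649) = 4058810332619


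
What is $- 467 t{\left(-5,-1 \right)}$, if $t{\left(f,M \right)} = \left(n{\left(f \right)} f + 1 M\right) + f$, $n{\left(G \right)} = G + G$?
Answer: $-20548$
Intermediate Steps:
$n{\left(G \right)} = 2 G$
$t{\left(f,M \right)} = M + f + 2 f^{2}$ ($t{\left(f,M \right)} = \left(2 f f + 1 M\right) + f = \left(2 f^{2} + M\right) + f = \left(M + 2 f^{2}\right) + f = M + f + 2 f^{2}$)
$- 467 t{\left(-5,-1 \right)} = - 467 \left(-1 - 5 + 2 \left(-5\right)^{2}\right) = - 467 \left(-1 - 5 + 2 \cdot 25\right) = - 467 \left(-1 - 5 + 50\right) = \left(-467\right) 44 = -20548$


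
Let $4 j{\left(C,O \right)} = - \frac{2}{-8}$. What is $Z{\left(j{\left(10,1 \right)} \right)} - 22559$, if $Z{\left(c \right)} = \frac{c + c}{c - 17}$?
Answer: $- \frac{6113491}{271} \approx -22559.0$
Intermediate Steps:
$j{\left(C,O \right)} = \frac{1}{16}$ ($j{\left(C,O \right)} = \frac{\left(-2\right) \frac{1}{-8}}{4} = \frac{\left(-2\right) \left(- \frac{1}{8}\right)}{4} = \frac{1}{4} \cdot \frac{1}{4} = \frac{1}{16}$)
$Z{\left(c \right)} = \frac{2 c}{-17 + c}$
$Z{\left(j{\left(10,1 \right)} \right)} - 22559 = 2 \cdot \frac{1}{16} \frac{1}{-17 + \frac{1}{16}} - 22559 = 2 \cdot \frac{1}{16} \frac{1}{- \frac{271}{16}} - 22559 = 2 \cdot \frac{1}{16} \left(- \frac{16}{271}\right) - 22559 = - \frac{2}{271} - 22559 = - \frac{6113491}{271}$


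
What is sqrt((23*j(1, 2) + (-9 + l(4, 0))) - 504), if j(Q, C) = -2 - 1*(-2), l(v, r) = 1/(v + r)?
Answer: I*sqrt(2051)/2 ≈ 22.644*I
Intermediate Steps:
l(v, r) = 1/(r + v)
j(Q, C) = 0 (j(Q, C) = -2 + 2 = 0)
sqrt((23*j(1, 2) + (-9 + l(4, 0))) - 504) = sqrt((23*0 + (-9 + 1/(0 + 4))) - 504) = sqrt((0 + (-9 + 1/4)) - 504) = sqrt((0 - 35/4) - 504) = sqrt(-35/4 - 504) = sqrt(-2051/4) = I*sqrt(2051)/2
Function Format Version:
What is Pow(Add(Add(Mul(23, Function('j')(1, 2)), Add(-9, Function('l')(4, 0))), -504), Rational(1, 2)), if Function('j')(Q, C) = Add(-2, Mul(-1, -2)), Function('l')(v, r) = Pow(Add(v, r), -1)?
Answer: Mul(Rational(1, 2), I, Pow(2051, Rational(1, 2))) ≈ Mul(22.644, I)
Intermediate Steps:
Function('l')(v, r) = Pow(Add(r, v), -1)
Function('j')(Q, C) = 0 (Function('j')(Q, C) = Add(-2, 2) = 0)
Pow(Add(Add(Mul(23, Function('j')(1, 2)), Add(-9, Function('l')(4, 0))), -504), Rational(1, 2)) = Pow(Add(Add(Mul(23, 0), Add(-9, Pow(Add(0, 4), -1))), -504), Rational(1, 2)) = Pow(Add(Add(0, Add(-9, Pow(4, -1))), -504), Rational(1, 2)) = Pow(Add(Add(0, Add(-9, Rational(1, 4))), -504), Rational(1, 2)) = Pow(Add(Add(0, Rational(-35, 4)), -504), Rational(1, 2)) = Pow(Add(Rational(-35, 4), -504), Rational(1, 2)) = Pow(Rational(-2051, 4), Rational(1, 2)) = Mul(Rational(1, 2), I, Pow(2051, Rational(1, 2)))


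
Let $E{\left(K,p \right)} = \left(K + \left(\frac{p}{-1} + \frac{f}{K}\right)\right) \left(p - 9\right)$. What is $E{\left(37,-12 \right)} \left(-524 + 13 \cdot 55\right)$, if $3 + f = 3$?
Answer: $-196539$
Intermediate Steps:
$f = 0$ ($f = -3 + 3 = 0$)
$E{\left(K,p \right)} = \left(-9 + p\right) \left(K - p\right)$ ($E{\left(K,p \right)} = \left(K + \left(\frac{p}{-1} + \frac{0}{K}\right)\right) \left(p - 9\right) = \left(K + \left(p \left(-1\right) + 0\right)\right) \left(-9 + p\right) = \left(K + \left(- p + 0\right)\right) \left(-9 + p\right) = \left(K - p\right) \left(-9 + p\right) = \left(-9 + p\right) \left(K - p\right)$)
$E{\left(37,-12 \right)} \left(-524 + 13 \cdot 55\right) = \left(- \left(-12\right)^{2} - 333 + 9 \left(-12\right) + 37 \left(-12\right)\right) \left(-524 + 13 \cdot 55\right) = \left(\left(-1\right) 144 - 333 - 108 - 444\right) \left(-524 + 715\right) = \left(-144 - 333 - 108 - 444\right) 191 = \left(-1029\right) 191 = -196539$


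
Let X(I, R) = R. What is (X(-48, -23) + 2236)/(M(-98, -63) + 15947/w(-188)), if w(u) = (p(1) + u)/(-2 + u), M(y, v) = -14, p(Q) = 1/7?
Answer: 582019/4238220 ≈ 0.13733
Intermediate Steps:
p(Q) = 1/7
w(u) = (1/7 + u)/(-2 + u)
(X(-48, -23) + 2236)/(M(-98, -63) + 15947/w(-188)) = (-23 + 2236)/(-14 + 15947/(((1/7 - 188)/(-2 - 188)))) = 2213/(-14 + 15947/((-1315/7/(-190)))) = 2213/(-14 + 15947/((-1/190*(-1315/7)))) = 2213/(-14 + 15947/(263/266)) = 2213/(-14 + 15947*(266/263)) = 2213/(-14 + 4241902/263) = 2213/(4238220/263) = 2213*(263/4238220) = 582019/4238220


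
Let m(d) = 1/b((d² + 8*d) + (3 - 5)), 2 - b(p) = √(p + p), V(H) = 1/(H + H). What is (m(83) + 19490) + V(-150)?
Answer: 44138995151/2264700 - 3*√1678/15098 ≈ 19490.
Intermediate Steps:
V(H) = 1/(2*H)
b(p) = 2 - √2*√p (b(p) = 2 - √(p + p) = 2 - √(2*p) = 2 - √2*√p)
m(d) = 1/(2 - √2*√(-2 + d² + 8*d)) (m(d) = 1/(2 - √2*√((d² + 8*d) + (3 - 5))) = 1/(2 - √2*√((d² + 8*d) - 2)) = 1/(2 - √2*√(-2 + d² + 8*d)))
(m(83) + 19490) + V(-150) = (-1/(-2 + √2*√(-2 + 83² + 8*83)) + 19490) + (½)/(-150) = (-1/(-2 + √2*√(-2 + 6889 + 664)) + 19490) + (½)*(-1/150) = (-1/(-2 + √2*√7551) + 19490) - 1/300 = (-1/(-2 + √2*(3*√839)) + 19490) - 1/300 = (-1/(-2 + 3*√1678) + 19490) - 1/300 = (19490 - 1/(-2 + 3*√1678)) - 1/300 = 5846999/300 - 1/(-2 + 3*√1678)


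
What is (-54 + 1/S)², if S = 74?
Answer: 15960025/5476 ≈ 2914.5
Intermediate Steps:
(-54 + 1/S)² = (-54 + 1/74)² = (-3995/74)² = 15960025/5476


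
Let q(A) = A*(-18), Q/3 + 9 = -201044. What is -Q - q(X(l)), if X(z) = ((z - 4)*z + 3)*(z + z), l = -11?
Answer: 536631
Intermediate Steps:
Q = -603159 (Q = -27 + 3*(-201044) = -27 - 603132 = -603159)
X(z) = 2*z*(3 + z*(-4 + z)) (X(z) = ((-4 + z)*z + 3)*(2*z) = (z*(-4 + z) + 3)*(2*z) = (3 + z*(-4 + z))*(2*z) = 2*z*(3 + z*(-4 + z)))
q(A) = -18*A
-Q - q(X(l)) = -1*(-603159) - (-18)*2*(-11)*(3 + (-11)**2 - 4*(-11)) = 603159 - (-18)*2*(-11)*(3 + 121 + 44) = 603159 - (-18)*2*(-11)*168 = 603159 - (-18)*(-3696) = 603159 - 1*66528 = 603159 - 66528 = 536631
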